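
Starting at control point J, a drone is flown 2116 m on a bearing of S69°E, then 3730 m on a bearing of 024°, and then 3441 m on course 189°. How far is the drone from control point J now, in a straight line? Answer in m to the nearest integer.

3048 m

Leg 1 (S69°E, 2116 m): east 2116 sin 111° = 1975.46, north 2116 cos 111° = -758.31
Leg 2 (024°, 3730 m): east 3730 sin 24° = 1517.13, north 3730 cos 24° = 3407.52
Leg 3 (189°, 3441 m): east 3441 sin 189° = -538.29, north 3441 cos 189° = -3398.64
Net: 2954.29 east, -749.42 north. Distance = √((2954.29)² + (-749.42)²) = 3047.864 m.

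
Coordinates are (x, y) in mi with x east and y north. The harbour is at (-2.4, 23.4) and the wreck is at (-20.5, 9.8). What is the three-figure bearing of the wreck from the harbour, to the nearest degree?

Δeast = -20.5 − -2.4 = -18.10; Δnorth = 9.8 − 23.4 = -13.60.
Bearing = atan2(Δeast, Δnorth) mod 360° = 233.08° ≈ 233°.

233°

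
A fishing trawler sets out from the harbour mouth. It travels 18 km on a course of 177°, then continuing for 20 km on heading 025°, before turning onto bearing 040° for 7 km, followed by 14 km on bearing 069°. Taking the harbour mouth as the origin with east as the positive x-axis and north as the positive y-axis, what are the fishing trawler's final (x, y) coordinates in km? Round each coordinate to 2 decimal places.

(26.96, 10.53)

Leg 1 (177°, 18 km): east 18 sin 177° = 0.94, north 18 cos 177° = -17.98
Leg 2 (025°, 20 km): east 20 sin 25° = 8.45, north 20 cos 25° = 18.13
Leg 3 (040°, 7 km): east 7 sin 40° = 4.50, north 7 cos 40° = 5.36
Leg 4 (069°, 14 km): east 14 sin 69° = 13.07, north 14 cos 69° = 5.02
Summing: 26.96 km east, 10.53 km north → (26.96, 10.53).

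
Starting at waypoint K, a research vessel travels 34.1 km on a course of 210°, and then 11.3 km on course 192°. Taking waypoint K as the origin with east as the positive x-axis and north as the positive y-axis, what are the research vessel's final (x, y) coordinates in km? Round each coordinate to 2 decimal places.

(-19.40, -40.58)

Leg 1 (210°, 34.1 km): east 34.1 sin 210° = -17.05, north 34.1 cos 210° = -29.53
Leg 2 (192°, 11.3 km): east 11.3 sin 192° = -2.35, north 11.3 cos 192° = -11.05
Summing: -19.40 km east, -40.58 km north → (-19.40, -40.58).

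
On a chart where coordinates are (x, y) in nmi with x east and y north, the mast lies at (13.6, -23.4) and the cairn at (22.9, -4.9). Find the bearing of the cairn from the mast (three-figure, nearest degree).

Δeast = 22.9 − 13.6 = 9.30; Δnorth = -4.9 − -23.4 = 18.50.
Bearing = atan2(Δeast, Δnorth) mod 360° = 26.69° ≈ 027°.

027°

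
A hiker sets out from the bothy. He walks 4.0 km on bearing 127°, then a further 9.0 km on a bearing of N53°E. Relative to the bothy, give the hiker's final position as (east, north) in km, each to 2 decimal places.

Leg 1 (127°, 4.0 km): east 4.0 sin 127° = 3.19, north 4.0 cos 127° = -2.41
Leg 2 (N53°E, 9.0 km): east 9.0 sin 53° = 7.19, north 9.0 cos 53° = 5.42
Summing: 10.38 km east, 3.01 km north → (10.38, 3.01).

(10.38, 3.01)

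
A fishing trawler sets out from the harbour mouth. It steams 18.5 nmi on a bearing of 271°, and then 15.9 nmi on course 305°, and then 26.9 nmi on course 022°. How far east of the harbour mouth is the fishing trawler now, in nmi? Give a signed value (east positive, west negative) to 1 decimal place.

-21.4 nmi

Leg 1 (271°, 18.5 nmi): east 18.5 sin 271° = -18.50, north 18.5 cos 271° = 0.32
Leg 2 (305°, 15.9 nmi): east 15.9 sin 305° = -13.02, north 15.9 cos 305° = 9.12
Leg 3 (022°, 26.9 nmi): east 26.9 sin 22° = 10.08, north 26.9 cos 22° = 24.94
Net east component: -21.44 nmi.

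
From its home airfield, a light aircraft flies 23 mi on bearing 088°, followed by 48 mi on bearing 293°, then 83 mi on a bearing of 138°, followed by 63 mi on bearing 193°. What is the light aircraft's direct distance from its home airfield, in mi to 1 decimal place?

105.5 mi

Leg 1 (088°, 23 mi): east 23 sin 88° = 22.99, north 23 cos 88° = 0.80
Leg 2 (293°, 48 mi): east 48 sin 293° = -44.18, north 48 cos 293° = 18.76
Leg 3 (138°, 83 mi): east 83 sin 138° = 55.54, north 83 cos 138° = -61.68
Leg 4 (193°, 63 mi): east 63 sin 193° = -14.17, north 63 cos 193° = -61.39
Net: 20.17 east, -103.51 north. Distance = √((20.17)² + (-103.51)²) = 105.455 mi.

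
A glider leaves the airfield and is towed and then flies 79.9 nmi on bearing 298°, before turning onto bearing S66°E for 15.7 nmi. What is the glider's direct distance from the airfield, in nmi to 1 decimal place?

64.2 nmi

Leg 1 (298°, 79.9 nmi): east 79.9 sin 298° = -70.55, north 79.9 cos 298° = 37.51
Leg 2 (S66°E, 15.7 nmi): east 15.7 sin 114° = 14.34, north 15.7 cos 114° = -6.39
Net: -56.20 east, 31.13 north. Distance = √((-56.20)² + (31.13)²) = 64.248 nmi.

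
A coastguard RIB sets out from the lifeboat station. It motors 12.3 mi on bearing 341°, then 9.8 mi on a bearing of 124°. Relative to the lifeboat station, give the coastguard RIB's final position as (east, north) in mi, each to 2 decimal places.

Leg 1 (341°, 12.3 mi): east 12.3 sin 341° = -4.00, north 12.3 cos 341° = 11.63
Leg 2 (124°, 9.8 mi): east 9.8 sin 124° = 8.12, north 9.8 cos 124° = -5.48
Summing: 4.12 mi east, 6.15 mi north → (4.12, 6.15).

(4.12, 6.15)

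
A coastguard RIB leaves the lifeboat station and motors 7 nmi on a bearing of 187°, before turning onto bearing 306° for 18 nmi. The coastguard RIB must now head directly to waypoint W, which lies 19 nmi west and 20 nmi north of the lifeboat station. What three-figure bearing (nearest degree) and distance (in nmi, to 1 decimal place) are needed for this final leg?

Leg 1 (187°, 7 nmi): east 7 sin 187° = -0.85, north 7 cos 187° = -6.95
Leg 2 (306°, 18 nmi): east 18 sin 306° = -14.56, north 18 cos 306° = 10.58
Current position: (-15.42, 3.63). Target: (-19, 20). Remaining: Δeast = -3.58, Δnorth = 16.37.
Bearing = atan2(-3.58, 16.37) mod 360° = 347.65°; distance = √((-3.58)² + (16.37)²) = 16.756 nmi.

348°, 16.8 nmi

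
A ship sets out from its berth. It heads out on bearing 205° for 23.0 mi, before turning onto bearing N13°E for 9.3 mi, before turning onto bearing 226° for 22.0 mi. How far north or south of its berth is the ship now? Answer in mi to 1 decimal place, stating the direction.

27.1 mi south

Leg 1 (205°, 23.0 mi): east 23.0 sin 205° = -9.72, north 23.0 cos 205° = -20.85
Leg 2 (N13°E, 9.3 mi): east 9.3 sin 13° = 2.09, north 9.3 cos 13° = 9.06
Leg 3 (226°, 22.0 mi): east 22.0 sin 226° = -15.83, north 22.0 cos 226° = -15.28
Net north component: -27.07 mi.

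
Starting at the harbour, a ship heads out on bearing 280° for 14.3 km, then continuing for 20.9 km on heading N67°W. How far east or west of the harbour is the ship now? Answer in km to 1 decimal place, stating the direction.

33.3 km west

Leg 1 (280°, 14.3 km): east 14.3 sin 280° = -14.08, north 14.3 cos 280° = 2.48
Leg 2 (N67°W, 20.9 km): east 20.9 sin 293° = -19.24, north 20.9 cos 293° = 8.17
Net east component: -33.32 km.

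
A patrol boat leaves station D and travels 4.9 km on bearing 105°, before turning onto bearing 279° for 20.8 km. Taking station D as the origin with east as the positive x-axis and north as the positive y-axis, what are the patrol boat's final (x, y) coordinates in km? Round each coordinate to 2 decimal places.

Leg 1 (105°, 4.9 km): east 4.9 sin 105° = 4.73, north 4.9 cos 105° = -1.27
Leg 2 (279°, 20.8 km): east 20.8 sin 279° = -20.54, north 20.8 cos 279° = 3.25
Summing: -15.81 km east, 1.99 km north → (-15.81, 1.99).

(-15.81, 1.99)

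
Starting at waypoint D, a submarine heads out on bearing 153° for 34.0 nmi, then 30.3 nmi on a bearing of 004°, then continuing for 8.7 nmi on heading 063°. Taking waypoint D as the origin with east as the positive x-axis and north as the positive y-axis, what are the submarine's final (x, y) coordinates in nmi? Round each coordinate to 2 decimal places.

Leg 1 (153°, 34.0 nmi): east 34.0 sin 153° = 15.44, north 34.0 cos 153° = -30.29
Leg 2 (004°, 30.3 nmi): east 30.3 sin 4° = 2.11, north 30.3 cos 4° = 30.23
Leg 3 (063°, 8.7 nmi): east 8.7 sin 63° = 7.75, north 8.7 cos 63° = 3.95
Summing: 25.30 nmi east, 3.88 nmi north → (25.30, 3.88).

(25.30, 3.88)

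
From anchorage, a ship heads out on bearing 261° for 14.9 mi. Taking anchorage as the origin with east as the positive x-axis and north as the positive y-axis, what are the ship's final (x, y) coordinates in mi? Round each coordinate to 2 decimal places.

(-14.72, -2.33)

Leg 1 (261°, 14.9 mi): east 14.9 sin 261° = -14.72, north 14.9 cos 261° = -2.33
Summing: -14.72 mi east, -2.33 mi north → (-14.72, -2.33).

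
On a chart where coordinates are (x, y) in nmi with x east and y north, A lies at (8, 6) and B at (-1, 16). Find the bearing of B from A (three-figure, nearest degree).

Δeast = -1 − 8 = -9.00; Δnorth = 16 − 6 = 10.00.
Bearing = atan2(Δeast, Δnorth) mod 360° = 318.01° ≈ 318°.

318°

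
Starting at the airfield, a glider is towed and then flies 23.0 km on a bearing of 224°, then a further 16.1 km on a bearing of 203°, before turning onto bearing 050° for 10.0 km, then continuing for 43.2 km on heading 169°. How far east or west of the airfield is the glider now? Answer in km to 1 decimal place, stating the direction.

6.4 km west

Leg 1 (224°, 23.0 km): east 23.0 sin 224° = -15.98, north 23.0 cos 224° = -16.54
Leg 2 (203°, 16.1 km): east 16.1 sin 203° = -6.29, north 16.1 cos 203° = -14.82
Leg 3 (050°, 10.0 km): east 10.0 sin 50° = 7.66, north 10.0 cos 50° = 6.43
Leg 4 (169°, 43.2 km): east 43.2 sin 169° = 8.24, north 43.2 cos 169° = -42.41
Net east component: -6.36 km.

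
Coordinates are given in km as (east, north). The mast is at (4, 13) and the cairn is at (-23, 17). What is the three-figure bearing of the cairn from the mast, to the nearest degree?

Δeast = -23 − 4 = -27.00; Δnorth = 17 − 13 = 4.00.
Bearing = atan2(Δeast, Δnorth) mod 360° = 278.43° ≈ 278°.

278°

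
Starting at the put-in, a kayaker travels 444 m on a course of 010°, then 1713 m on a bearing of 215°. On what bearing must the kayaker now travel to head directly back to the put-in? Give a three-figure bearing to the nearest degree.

043°

Leg 1 (010°, 444 m): east 444 sin 10° = 77.10, north 444 cos 10° = 437.25
Leg 2 (215°, 1713 m): east 1713 sin 215° = -982.54, north 1713 cos 215° = -1403.21
Net displacement: -905.44 east, -965.95 north. Direction back to start is (905.44, 965.95): bearing = atan2(905.44, 965.95) mod 360° = 43.15° ≈ 043°.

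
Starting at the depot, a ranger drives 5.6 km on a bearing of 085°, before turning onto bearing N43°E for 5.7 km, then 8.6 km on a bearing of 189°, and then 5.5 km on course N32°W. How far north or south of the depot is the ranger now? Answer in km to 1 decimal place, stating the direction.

Leg 1 (085°, 5.6 km): east 5.6 sin 85° = 5.58, north 5.6 cos 85° = 0.49
Leg 2 (N43°E, 5.7 km): east 5.7 sin 43° = 3.89, north 5.7 cos 43° = 4.17
Leg 3 (189°, 8.6 km): east 8.6 sin 189° = -1.35, north 8.6 cos 189° = -8.49
Leg 4 (N32°W, 5.5 km): east 5.5 sin 328° = -2.91, north 5.5 cos 328° = 4.66
Net north component: 0.83 km.

0.8 km north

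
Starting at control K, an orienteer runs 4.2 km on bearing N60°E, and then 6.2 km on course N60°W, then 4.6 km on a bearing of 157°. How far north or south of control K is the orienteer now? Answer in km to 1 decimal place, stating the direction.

Leg 1 (N60°E, 4.2 km): east 4.2 sin 60° = 3.64, north 4.2 cos 60° = 2.10
Leg 2 (N60°W, 6.2 km): east 6.2 sin 300° = -5.37, north 6.2 cos 300° = 3.10
Leg 3 (157°, 4.6 km): east 4.6 sin 157° = 1.80, north 4.6 cos 157° = -4.23
Net north component: 0.97 km.

1.0 km north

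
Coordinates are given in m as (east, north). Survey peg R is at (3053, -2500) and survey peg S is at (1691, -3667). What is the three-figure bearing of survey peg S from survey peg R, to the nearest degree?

229°

Δeast = 1691 − 3053 = -1362.00; Δnorth = -3667 − -2500 = -1167.00.
Bearing = atan2(Δeast, Δnorth) mod 360° = 229.41° ≈ 229°.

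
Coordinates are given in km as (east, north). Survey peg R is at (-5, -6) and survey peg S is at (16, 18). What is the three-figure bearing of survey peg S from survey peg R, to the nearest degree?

041°

Δeast = 16 − -5 = 21.00; Δnorth = 18 − -6 = 24.00.
Bearing = atan2(Δeast, Δnorth) mod 360° = 41.19° ≈ 041°.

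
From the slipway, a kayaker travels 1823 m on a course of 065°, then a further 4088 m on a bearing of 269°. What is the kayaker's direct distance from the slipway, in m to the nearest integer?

2534 m

Leg 1 (065°, 1823 m): east 1823 sin 65° = 1652.20, north 1823 cos 65° = 770.43
Leg 2 (269°, 4088 m): east 4088 sin 269° = -4087.38, north 4088 cos 269° = -71.35
Net: -2435.18 east, 699.09 north. Distance = √((-2435.18)² + (699.09)²) = 2533.538 m.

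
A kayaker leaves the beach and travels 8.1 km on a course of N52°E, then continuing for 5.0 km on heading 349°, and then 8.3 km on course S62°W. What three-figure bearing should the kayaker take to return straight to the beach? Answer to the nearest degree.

Leg 1 (N52°E, 8.1 km): east 8.1 sin 52° = 6.38, north 8.1 cos 52° = 4.99
Leg 2 (349°, 5.0 km): east 5.0 sin 349° = -0.95, north 5.0 cos 349° = 4.91
Leg 3 (S62°W, 8.3 km): east 8.3 sin 242° = -7.33, north 8.3 cos 242° = -3.90
Net displacement: -1.90 east, 6.00 north. Direction back to start is (1.90, -6.00): bearing = atan2(1.90, -6.00) mod 360° = 162.43° ≈ 162°.

162°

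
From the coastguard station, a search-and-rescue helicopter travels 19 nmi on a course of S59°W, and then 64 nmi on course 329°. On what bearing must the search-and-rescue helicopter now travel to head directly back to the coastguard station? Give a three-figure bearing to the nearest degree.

132°

Leg 1 (S59°W, 19 nmi): east 19 sin 239° = -16.29, north 19 cos 239° = -9.79
Leg 2 (329°, 64 nmi): east 64 sin 329° = -32.96, north 64 cos 329° = 54.86
Net displacement: -49.25 east, 45.07 north. Direction back to start is (49.25, -45.07): bearing = atan2(49.25, -45.07) mod 360° = 132.47° ≈ 132°.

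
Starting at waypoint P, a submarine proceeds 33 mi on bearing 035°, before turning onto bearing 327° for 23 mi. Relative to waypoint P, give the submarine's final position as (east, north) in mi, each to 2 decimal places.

Leg 1 (035°, 33 mi): east 33 sin 35° = 18.93, north 33 cos 35° = 27.03
Leg 2 (327°, 23 mi): east 23 sin 327° = -12.53, north 23 cos 327° = 19.29
Summing: 6.40 mi east, 46.32 mi north → (6.40, 46.32).

(6.40, 46.32)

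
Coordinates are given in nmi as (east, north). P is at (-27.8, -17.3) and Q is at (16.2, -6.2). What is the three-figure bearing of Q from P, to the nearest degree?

076°

Δeast = 16.2 − -27.8 = 44.00; Δnorth = -6.2 − -17.3 = 11.10.
Bearing = atan2(Δeast, Δnorth) mod 360° = 75.84° ≈ 076°.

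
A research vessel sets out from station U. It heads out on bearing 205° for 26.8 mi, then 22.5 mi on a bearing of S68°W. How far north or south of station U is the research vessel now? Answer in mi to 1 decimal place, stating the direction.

32.7 mi south

Leg 1 (205°, 26.8 mi): east 26.8 sin 205° = -11.33, north 26.8 cos 205° = -24.29
Leg 2 (S68°W, 22.5 mi): east 22.5 sin 248° = -20.86, north 22.5 cos 248° = -8.43
Net north component: -32.72 mi.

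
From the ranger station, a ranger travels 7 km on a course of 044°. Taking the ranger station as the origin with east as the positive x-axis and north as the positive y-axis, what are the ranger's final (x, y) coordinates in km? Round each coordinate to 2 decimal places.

Leg 1 (044°, 7 km): east 7 sin 44° = 4.86, north 7 cos 44° = 5.04
Summing: 4.86 km east, 5.04 km north → (4.86, 5.04).

(4.86, 5.04)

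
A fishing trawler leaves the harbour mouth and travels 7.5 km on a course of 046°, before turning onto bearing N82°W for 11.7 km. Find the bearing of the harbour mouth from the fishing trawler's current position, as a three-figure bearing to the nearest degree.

138°

Leg 1 (046°, 7.5 km): east 7.5 sin 46° = 5.40, north 7.5 cos 46° = 5.21
Leg 2 (N82°W, 11.7 km): east 11.7 sin 278° = -11.59, north 11.7 cos 278° = 1.63
Net displacement: -6.19 east, 6.84 north. Direction back to start is (6.19, -6.84): bearing = atan2(6.19, -6.84) mod 360° = 137.84° ≈ 138°.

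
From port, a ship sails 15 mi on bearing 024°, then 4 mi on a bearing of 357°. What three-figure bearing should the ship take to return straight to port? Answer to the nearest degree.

198°

Leg 1 (024°, 15 mi): east 15 sin 24° = 6.10, north 15 cos 24° = 13.70
Leg 2 (357°, 4 mi): east 4 sin 357° = -0.21, north 4 cos 357° = 3.99
Net displacement: 5.89 east, 17.70 north. Direction back to start is (-5.89, -17.70): bearing = atan2(-5.89, -17.70) mod 360° = 198.41° ≈ 198°.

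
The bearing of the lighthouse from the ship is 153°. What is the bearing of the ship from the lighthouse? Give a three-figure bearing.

Back-bearing = 153° + 180° = 333°.

333°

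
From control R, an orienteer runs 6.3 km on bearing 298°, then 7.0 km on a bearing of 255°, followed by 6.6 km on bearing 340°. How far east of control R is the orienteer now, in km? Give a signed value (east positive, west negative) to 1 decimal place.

Leg 1 (298°, 6.3 km): east 6.3 sin 298° = -5.56, north 6.3 cos 298° = 2.96
Leg 2 (255°, 7.0 km): east 7.0 sin 255° = -6.76, north 7.0 cos 255° = -1.81
Leg 3 (340°, 6.6 km): east 6.6 sin 340° = -2.26, north 6.6 cos 340° = 6.20
Net east component: -14.58 km.

-14.6 km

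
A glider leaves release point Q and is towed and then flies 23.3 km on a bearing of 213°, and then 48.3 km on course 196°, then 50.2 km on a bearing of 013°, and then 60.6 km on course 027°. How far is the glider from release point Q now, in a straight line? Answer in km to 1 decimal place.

39.1 km

Leg 1 (213°, 23.3 km): east 23.3 sin 213° = -12.69, north 23.3 cos 213° = -19.54
Leg 2 (196°, 48.3 km): east 48.3 sin 196° = -13.31, north 48.3 cos 196° = -46.43
Leg 3 (013°, 50.2 km): east 50.2 sin 13° = 11.29, north 50.2 cos 13° = 48.91
Leg 4 (027°, 60.6 km): east 60.6 sin 27° = 27.51, north 60.6 cos 27° = 53.99
Net: 12.80 east, 36.94 north. Distance = √((12.80)² + (36.94)²) = 39.094 km.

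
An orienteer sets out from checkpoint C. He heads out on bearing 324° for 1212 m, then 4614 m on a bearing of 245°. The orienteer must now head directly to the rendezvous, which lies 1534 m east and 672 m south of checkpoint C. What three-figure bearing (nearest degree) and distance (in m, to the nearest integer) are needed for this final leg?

Leg 1 (324°, 1212 m): east 1212 sin 324° = -712.40, north 1212 cos 324° = 980.53
Leg 2 (245°, 4614 m): east 4614 sin 245° = -4181.70, north 4614 cos 245° = -1949.96
Current position: (-4894.10, -969.43). Target: (1534, -672). Remaining: Δeast = 6428.10, Δnorth = 297.43.
Bearing = atan2(6428.10, 297.43) mod 360° = 87.35°; distance = √((6428.10)² + (297.43)²) = 6434.977 m.

087°, 6435 m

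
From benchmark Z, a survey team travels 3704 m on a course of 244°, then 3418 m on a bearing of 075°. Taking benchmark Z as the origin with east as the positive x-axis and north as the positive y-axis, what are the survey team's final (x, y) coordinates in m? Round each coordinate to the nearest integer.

Leg 1 (244°, 3704 m): east 3704 sin 244° = -3329.13, north 3704 cos 244° = -1623.73
Leg 2 (075°, 3418 m): east 3418 sin 75° = 3301.53, north 3418 cos 75° = 884.64
Summing: -27.60 m east, -739.08 m north → (-28, -739).

(-28, -739)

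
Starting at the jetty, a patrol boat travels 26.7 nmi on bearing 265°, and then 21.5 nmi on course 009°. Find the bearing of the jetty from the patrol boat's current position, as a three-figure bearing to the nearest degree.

Leg 1 (265°, 26.7 nmi): east 26.7 sin 265° = -26.60, north 26.7 cos 265° = -2.33
Leg 2 (009°, 21.5 nmi): east 21.5 sin 9° = 3.36, north 21.5 cos 9° = 21.24
Net displacement: -23.24 east, 18.91 north. Direction back to start is (23.24, -18.91): bearing = atan2(23.24, -18.91) mod 360° = 129.14° ≈ 129°.

129°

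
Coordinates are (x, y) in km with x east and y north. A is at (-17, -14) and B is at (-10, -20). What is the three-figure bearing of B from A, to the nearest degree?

Δeast = -10 − -17 = 7.00; Δnorth = -20 − -14 = -6.00.
Bearing = atan2(Δeast, Δnorth) mod 360° = 130.60° ≈ 131°.

131°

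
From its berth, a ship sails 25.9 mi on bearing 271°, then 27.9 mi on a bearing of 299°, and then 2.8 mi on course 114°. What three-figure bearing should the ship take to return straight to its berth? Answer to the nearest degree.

Leg 1 (271°, 25.9 mi): east 25.9 sin 271° = -25.90, north 25.9 cos 271° = 0.45
Leg 2 (299°, 27.9 mi): east 27.9 sin 299° = -24.40, north 27.9 cos 299° = 13.53
Leg 3 (114°, 2.8 mi): east 2.8 sin 114° = 2.56, north 2.8 cos 114° = -1.14
Net displacement: -47.74 east, 12.84 north. Direction back to start is (47.74, -12.84): bearing = atan2(47.74, -12.84) mod 360° = 105.05° ≈ 105°.

105°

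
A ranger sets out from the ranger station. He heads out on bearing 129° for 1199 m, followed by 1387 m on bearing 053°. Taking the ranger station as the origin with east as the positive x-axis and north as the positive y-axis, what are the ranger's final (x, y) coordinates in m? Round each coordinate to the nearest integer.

(2040, 80)

Leg 1 (129°, 1199 m): east 1199 sin 129° = 931.80, north 1199 cos 129° = -754.56
Leg 2 (053°, 1387 m): east 1387 sin 53° = 1107.71, north 1387 cos 53° = 834.72
Summing: 2039.51 m east, 80.16 m north → (2040, 80).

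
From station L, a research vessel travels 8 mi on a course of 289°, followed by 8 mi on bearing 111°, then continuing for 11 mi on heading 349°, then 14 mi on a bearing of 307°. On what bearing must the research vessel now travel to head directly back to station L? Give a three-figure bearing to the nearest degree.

145°

Leg 1 (289°, 8 mi): east 8 sin 289° = -7.56, north 8 cos 289° = 2.60
Leg 2 (111°, 8 mi): east 8 sin 111° = 7.47, north 8 cos 111° = -2.87
Leg 3 (349°, 11 mi): east 11 sin 349° = -2.10, north 11 cos 349° = 10.80
Leg 4 (307°, 14 mi): east 14 sin 307° = -11.18, north 14 cos 307° = 8.43
Net displacement: -13.38 east, 18.96 north. Direction back to start is (13.38, -18.96): bearing = atan2(13.38, -18.96) mod 360° = 144.80° ≈ 145°.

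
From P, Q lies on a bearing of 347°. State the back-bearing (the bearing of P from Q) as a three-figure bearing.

167°

Back-bearing = 347° − 180° = 167°.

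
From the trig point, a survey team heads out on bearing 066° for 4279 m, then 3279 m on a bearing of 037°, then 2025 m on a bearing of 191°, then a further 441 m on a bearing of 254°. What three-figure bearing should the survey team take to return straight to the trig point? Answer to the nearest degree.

246°

Leg 1 (066°, 4279 m): east 4279 sin 66° = 3909.06, north 4279 cos 66° = 1740.43
Leg 2 (037°, 3279 m): east 3279 sin 37° = 1973.35, north 3279 cos 37° = 2618.73
Leg 3 (191°, 2025 m): east 2025 sin 191° = -386.39, north 2025 cos 191° = -1987.80
Leg 4 (254°, 441 m): east 441 sin 254° = -423.92, north 441 cos 254° = -121.56
Net displacement: 5072.11 east, 2249.80 north. Direction back to start is (-5072.11, -2249.80): bearing = atan2(-5072.11, -2249.80) mod 360° = 246.08° ≈ 246°.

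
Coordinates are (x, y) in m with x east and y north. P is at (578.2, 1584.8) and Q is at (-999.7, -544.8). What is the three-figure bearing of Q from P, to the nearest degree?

Δeast = -999.7 − 578.2 = -1577.90; Δnorth = -544.8 − 1584.8 = -2129.60.
Bearing = atan2(Δeast, Δnorth) mod 360° = 216.54° ≈ 217°.

217°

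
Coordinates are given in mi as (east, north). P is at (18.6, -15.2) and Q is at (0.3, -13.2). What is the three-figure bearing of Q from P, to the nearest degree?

276°

Δeast = 0.3 − 18.6 = -18.30; Δnorth = -13.2 − -15.2 = 2.00.
Bearing = atan2(Δeast, Δnorth) mod 360° = 276.24° ≈ 276°.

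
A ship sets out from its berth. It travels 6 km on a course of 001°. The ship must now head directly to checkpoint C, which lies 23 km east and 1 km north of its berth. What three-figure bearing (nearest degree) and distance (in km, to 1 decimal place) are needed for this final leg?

102°, 23.4 km

Leg 1 (001°, 6 km): east 6 sin 1° = 0.10, north 6 cos 1° = 6.00
Current position: (0.10, 6.00). Target: (23, 1). Remaining: Δeast = 22.90, Δnorth = -5.00.
Bearing = atan2(22.90, -5.00) mod 360° = 102.32°; distance = √((22.90)² + (-5.00)²) = 23.435 km.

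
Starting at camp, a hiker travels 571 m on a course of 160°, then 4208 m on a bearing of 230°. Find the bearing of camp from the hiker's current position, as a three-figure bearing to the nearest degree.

Leg 1 (160°, 571 m): east 571 sin 160° = 195.29, north 571 cos 160° = -536.56
Leg 2 (230°, 4208 m): east 4208 sin 230° = -3223.52, north 4208 cos 230° = -2704.85
Net displacement: -3028.22 east, -3241.41 north. Direction back to start is (3028.22, 3241.41): bearing = atan2(3028.22, 3241.41) mod 360° = 43.05° ≈ 043°.

043°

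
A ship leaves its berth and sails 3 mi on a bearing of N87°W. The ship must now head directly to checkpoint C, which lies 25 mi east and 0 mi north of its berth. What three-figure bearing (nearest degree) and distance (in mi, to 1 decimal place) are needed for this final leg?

090°, 28.0 mi

Leg 1 (N87°W, 3 mi): east 3 sin 273° = -3.00, north 3 cos 273° = 0.16
Current position: (-3.00, 0.16). Target: (25, 0). Remaining: Δeast = 28.00, Δnorth = -0.16.
Bearing = atan2(28.00, -0.16) mod 360° = 90.32°; distance = √((28.00)² + (-0.16)²) = 27.996 mi.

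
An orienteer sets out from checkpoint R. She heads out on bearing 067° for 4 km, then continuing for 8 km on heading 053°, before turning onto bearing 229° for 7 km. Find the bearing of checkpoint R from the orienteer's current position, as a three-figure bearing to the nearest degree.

Leg 1 (067°, 4 km): east 4 sin 67° = 3.68, north 4 cos 67° = 1.56
Leg 2 (053°, 8 km): east 8 sin 53° = 6.39, north 8 cos 53° = 4.81
Leg 3 (229°, 7 km): east 7 sin 229° = -5.28, north 7 cos 229° = -4.59
Net displacement: 4.79 east, 1.79 north. Direction back to start is (-4.79, -1.79): bearing = atan2(-4.79, -1.79) mod 360° = 249.55° ≈ 250°.

250°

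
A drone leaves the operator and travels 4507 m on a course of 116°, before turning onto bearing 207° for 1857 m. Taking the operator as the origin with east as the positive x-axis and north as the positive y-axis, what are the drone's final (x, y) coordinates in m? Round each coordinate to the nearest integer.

(3208, -3630)

Leg 1 (116°, 4507 m): east 4507 sin 116° = 4050.86, north 4507 cos 116° = -1975.74
Leg 2 (207°, 1857 m): east 1857 sin 207° = -843.06, north 1857 cos 207° = -1654.60
Summing: 3207.80 m east, -3630.34 m north → (3208, -3630).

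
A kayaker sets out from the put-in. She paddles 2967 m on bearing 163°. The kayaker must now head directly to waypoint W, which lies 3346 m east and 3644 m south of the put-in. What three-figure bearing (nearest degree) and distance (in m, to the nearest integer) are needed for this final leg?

108°, 2606 m

Leg 1 (163°, 2967 m): east 2967 sin 163° = 867.47, north 2967 cos 163° = -2837.36
Current position: (867.47, -2837.36). Target: (3346, -3644). Remaining: Δeast = 2478.53, Δnorth = -806.64.
Bearing = atan2(2478.53, -806.64) mod 360° = 108.03°; distance = √((2478.53)² + (-806.64)²) = 2606.492 m.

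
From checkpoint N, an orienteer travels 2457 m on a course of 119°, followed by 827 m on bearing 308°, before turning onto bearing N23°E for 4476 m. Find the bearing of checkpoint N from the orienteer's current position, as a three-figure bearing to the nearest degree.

223°

Leg 1 (119°, 2457 m): east 2457 sin 119° = 2148.94, north 2457 cos 119° = -1191.18
Leg 2 (308°, 827 m): east 827 sin 308° = -651.68, north 827 cos 308° = 509.15
Leg 3 (N23°E, 4476 m): east 4476 sin 23° = 1748.91, north 4476 cos 23° = 4120.18
Net displacement: 3246.17 east, 3438.15 north. Direction back to start is (-3246.17, -3438.15): bearing = atan2(-3246.17, -3438.15) mod 360° = 223.35° ≈ 223°.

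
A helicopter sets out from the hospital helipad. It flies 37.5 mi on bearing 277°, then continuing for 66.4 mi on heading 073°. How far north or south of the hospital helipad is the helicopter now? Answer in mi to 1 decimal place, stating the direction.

Leg 1 (277°, 37.5 mi): east 37.5 sin 277° = -37.22, north 37.5 cos 277° = 4.57
Leg 2 (073°, 66.4 mi): east 66.4 sin 73° = 63.50, north 66.4 cos 73° = 19.41
Net north component: 23.98 mi.

24.0 mi north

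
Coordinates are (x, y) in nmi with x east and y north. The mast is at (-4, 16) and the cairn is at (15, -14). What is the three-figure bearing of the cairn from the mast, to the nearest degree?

148°

Δeast = 15 − -4 = 19.00; Δnorth = -14 − 16 = -30.00.
Bearing = atan2(Δeast, Δnorth) mod 360° = 147.65° ≈ 148°.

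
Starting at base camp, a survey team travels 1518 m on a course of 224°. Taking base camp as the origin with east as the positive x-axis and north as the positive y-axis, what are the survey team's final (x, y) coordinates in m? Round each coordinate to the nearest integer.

(-1054, -1092)

Leg 1 (224°, 1518 m): east 1518 sin 224° = -1054.49, north 1518 cos 224° = -1091.96
Summing: -1054.49 m east, -1091.96 m north → (-1054, -1092).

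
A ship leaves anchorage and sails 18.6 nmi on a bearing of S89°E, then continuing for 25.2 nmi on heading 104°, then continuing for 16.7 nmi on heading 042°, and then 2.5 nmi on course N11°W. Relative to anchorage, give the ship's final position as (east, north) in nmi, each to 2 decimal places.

Leg 1 (S89°E, 18.6 nmi): east 18.6 sin 91° = 18.60, north 18.6 cos 91° = -0.32
Leg 2 (104°, 25.2 nmi): east 25.2 sin 104° = 24.45, north 25.2 cos 104° = -6.10
Leg 3 (042°, 16.7 nmi): east 16.7 sin 42° = 11.17, north 16.7 cos 42° = 12.41
Leg 4 (N11°W, 2.5 nmi): east 2.5 sin 349° = -0.48, north 2.5 cos 349° = 2.45
Summing: 53.75 nmi east, 8.44 nmi north → (53.75, 8.44).

(53.75, 8.44)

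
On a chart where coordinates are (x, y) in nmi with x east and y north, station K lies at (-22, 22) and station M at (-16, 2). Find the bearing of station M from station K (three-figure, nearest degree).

Δeast = -16 − -22 = 6.00; Δnorth = 2 − 22 = -20.00.
Bearing = atan2(Δeast, Δnorth) mod 360° = 163.30° ≈ 163°.

163°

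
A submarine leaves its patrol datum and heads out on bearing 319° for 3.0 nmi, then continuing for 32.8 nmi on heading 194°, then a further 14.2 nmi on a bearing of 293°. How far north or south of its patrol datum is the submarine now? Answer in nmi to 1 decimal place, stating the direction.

24.0 nmi south

Leg 1 (319°, 3.0 nmi): east 3.0 sin 319° = -1.97, north 3.0 cos 319° = 2.26
Leg 2 (194°, 32.8 nmi): east 32.8 sin 194° = -7.94, north 32.8 cos 194° = -31.83
Leg 3 (293°, 14.2 nmi): east 14.2 sin 293° = -13.07, north 14.2 cos 293° = 5.55
Net north component: -24.01 nmi.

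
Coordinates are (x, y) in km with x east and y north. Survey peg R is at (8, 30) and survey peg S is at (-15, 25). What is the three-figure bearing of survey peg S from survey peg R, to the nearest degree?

Δeast = -15 − 8 = -23.00; Δnorth = 25 − 30 = -5.00.
Bearing = atan2(Δeast, Δnorth) mod 360° = 257.74° ≈ 258°.

258°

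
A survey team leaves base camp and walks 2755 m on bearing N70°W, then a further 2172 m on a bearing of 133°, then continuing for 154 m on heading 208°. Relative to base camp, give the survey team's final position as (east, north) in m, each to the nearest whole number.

Leg 1 (N70°W, 2755 m): east 2755 sin 290° = -2588.85, north 2755 cos 290° = 942.27
Leg 2 (133°, 2172 m): east 2172 sin 133° = 1588.50, north 2172 cos 133° = -1481.30
Leg 3 (208°, 154 m): east 154 sin 208° = -72.30, north 154 cos 208° = -135.97
Summing: -1072.65 m east, -675.01 m north → (-1073, -675).

(-1073, -675)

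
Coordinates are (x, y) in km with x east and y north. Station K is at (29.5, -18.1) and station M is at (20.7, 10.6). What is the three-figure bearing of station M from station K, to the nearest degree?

Δeast = 20.7 − 29.5 = -8.80; Δnorth = 10.6 − -18.1 = 28.70.
Bearing = atan2(Δeast, Δnorth) mod 360° = 342.95° ≈ 343°.

343°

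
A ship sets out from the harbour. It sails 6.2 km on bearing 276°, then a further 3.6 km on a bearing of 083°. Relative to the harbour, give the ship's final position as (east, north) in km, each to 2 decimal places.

Leg 1 (276°, 6.2 km): east 6.2 sin 276° = -6.17, north 6.2 cos 276° = 0.65
Leg 2 (083°, 3.6 km): east 3.6 sin 83° = 3.57, north 3.6 cos 83° = 0.44
Summing: -2.59 km east, 1.09 km north → (-2.59, 1.09).

(-2.59, 1.09)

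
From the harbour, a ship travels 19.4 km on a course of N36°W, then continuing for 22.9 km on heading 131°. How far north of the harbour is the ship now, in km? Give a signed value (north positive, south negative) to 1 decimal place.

0.7 km

Leg 1 (N36°W, 19.4 km): east 19.4 sin 324° = -11.40, north 19.4 cos 324° = 15.69
Leg 2 (131°, 22.9 km): east 22.9 sin 131° = 17.28, north 22.9 cos 131° = -15.02
Net north component: 0.67 km.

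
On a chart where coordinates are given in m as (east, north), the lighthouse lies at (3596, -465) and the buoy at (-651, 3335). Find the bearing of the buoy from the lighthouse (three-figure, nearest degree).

Δeast = -651 − 3596 = -4247.00; Δnorth = 3335 − -465 = 3800.00.
Bearing = atan2(Δeast, Δnorth) mod 360° = 311.82° ≈ 312°.

312°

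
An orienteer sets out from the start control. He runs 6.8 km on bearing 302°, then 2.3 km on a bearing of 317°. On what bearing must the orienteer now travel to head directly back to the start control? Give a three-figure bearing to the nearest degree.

126°

Leg 1 (302°, 6.8 km): east 6.8 sin 302° = -5.77, north 6.8 cos 302° = 3.60
Leg 2 (317°, 2.3 km): east 2.3 sin 317° = -1.57, north 2.3 cos 317° = 1.68
Net displacement: -7.34 east, 5.29 north. Direction back to start is (7.34, -5.29): bearing = atan2(7.34, -5.29) mod 360° = 125.78° ≈ 126°.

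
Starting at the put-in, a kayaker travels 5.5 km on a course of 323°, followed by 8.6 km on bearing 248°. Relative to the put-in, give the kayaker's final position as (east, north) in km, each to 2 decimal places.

Leg 1 (323°, 5.5 km): east 5.5 sin 323° = -3.31, north 5.5 cos 323° = 4.39
Leg 2 (248°, 8.6 km): east 8.6 sin 248° = -7.97, north 8.6 cos 248° = -3.22
Summing: -11.28 km east, 1.17 km north → (-11.28, 1.17).

(-11.28, 1.17)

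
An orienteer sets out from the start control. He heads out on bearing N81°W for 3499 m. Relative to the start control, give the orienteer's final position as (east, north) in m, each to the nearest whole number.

Leg 1 (N81°W, 3499 m): east 3499 sin 279° = -3455.92, north 3499 cos 279° = 547.36
Summing: -3455.92 m east, 547.36 m north → (-3456, 547).

(-3456, 547)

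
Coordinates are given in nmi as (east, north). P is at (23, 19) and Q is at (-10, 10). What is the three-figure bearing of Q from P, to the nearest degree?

Δeast = -10 − 23 = -33.00; Δnorth = 10 − 19 = -9.00.
Bearing = atan2(Δeast, Δnorth) mod 360° = 254.74° ≈ 255°.

255°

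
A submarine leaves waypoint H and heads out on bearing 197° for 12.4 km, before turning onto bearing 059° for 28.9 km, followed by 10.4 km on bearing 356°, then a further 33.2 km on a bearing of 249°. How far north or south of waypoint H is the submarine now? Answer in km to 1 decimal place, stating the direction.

1.5 km north

Leg 1 (197°, 12.4 km): east 12.4 sin 197° = -3.63, north 12.4 cos 197° = -11.86
Leg 2 (059°, 28.9 km): east 28.9 sin 59° = 24.77, north 28.9 cos 59° = 14.88
Leg 3 (356°, 10.4 km): east 10.4 sin 356° = -0.73, north 10.4 cos 356° = 10.37
Leg 4 (249°, 33.2 km): east 33.2 sin 249° = -30.99, north 33.2 cos 249° = -11.90
Net north component: 1.50 km.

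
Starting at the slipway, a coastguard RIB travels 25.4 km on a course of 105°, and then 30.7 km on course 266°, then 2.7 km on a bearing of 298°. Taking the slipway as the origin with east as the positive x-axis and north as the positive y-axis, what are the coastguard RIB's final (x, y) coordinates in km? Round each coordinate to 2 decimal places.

(-8.47, -7.45)

Leg 1 (105°, 25.4 km): east 25.4 sin 105° = 24.53, north 25.4 cos 105° = -6.57
Leg 2 (266°, 30.7 km): east 30.7 sin 266° = -30.63, north 30.7 cos 266° = -2.14
Leg 3 (298°, 2.7 km): east 2.7 sin 298° = -2.38, north 2.7 cos 298° = 1.27
Summing: -8.47 km east, -7.45 km north → (-8.47, -7.45).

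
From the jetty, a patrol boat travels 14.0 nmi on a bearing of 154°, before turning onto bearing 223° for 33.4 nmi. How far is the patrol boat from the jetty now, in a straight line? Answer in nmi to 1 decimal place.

Leg 1 (154°, 14.0 nmi): east 14.0 sin 154° = 6.14, north 14.0 cos 154° = -12.58
Leg 2 (223°, 33.4 nmi): east 33.4 sin 223° = -22.78, north 33.4 cos 223° = -24.43
Net: -16.64 east, -37.01 north. Distance = √((-16.64)² + (-37.01)²) = 40.580 nmi.

40.6 nmi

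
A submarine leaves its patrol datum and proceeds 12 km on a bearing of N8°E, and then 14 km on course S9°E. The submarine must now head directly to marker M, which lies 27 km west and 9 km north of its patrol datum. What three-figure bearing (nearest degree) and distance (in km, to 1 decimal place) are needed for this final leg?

290°, 32.7 km

Leg 1 (N8°E, 12 km): east 12 sin 8° = 1.67, north 12 cos 8° = 11.88
Leg 2 (S9°E, 14 km): east 14 sin 171° = 2.19, north 14 cos 171° = -13.83
Current position: (3.86, -1.94). Target: (-27, 9). Remaining: Δeast = -30.86, Δnorth = 10.94.
Bearing = atan2(-30.86, 10.94) mod 360° = 289.53°; distance = √((-30.86)² + (10.94)²) = 32.743 km.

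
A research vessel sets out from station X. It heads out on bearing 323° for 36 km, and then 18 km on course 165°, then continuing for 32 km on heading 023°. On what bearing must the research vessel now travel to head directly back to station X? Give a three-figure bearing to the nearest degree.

174°

Leg 1 (323°, 36 km): east 36 sin 323° = -21.67, north 36 cos 323° = 28.75
Leg 2 (165°, 18 km): east 18 sin 165° = 4.66, north 18 cos 165° = -17.39
Leg 3 (023°, 32 km): east 32 sin 23° = 12.50, north 32 cos 23° = 29.46
Net displacement: -4.50 east, 40.82 north. Direction back to start is (4.50, -40.82): bearing = atan2(4.50, -40.82) mod 360° = 173.70° ≈ 174°.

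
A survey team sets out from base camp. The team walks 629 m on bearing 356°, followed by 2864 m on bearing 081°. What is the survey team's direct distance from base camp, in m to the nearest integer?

2985 m

Leg 1 (356°, 629 m): east 629 sin 356° = -43.88, north 629 cos 356° = 627.47
Leg 2 (081°, 2864 m): east 2864 sin 81° = 2828.74, north 2864 cos 81° = 448.03
Net: 2784.86 east, 1075.50 north. Distance = √((2784.86)² + (1075.50)²) = 2985.323 m.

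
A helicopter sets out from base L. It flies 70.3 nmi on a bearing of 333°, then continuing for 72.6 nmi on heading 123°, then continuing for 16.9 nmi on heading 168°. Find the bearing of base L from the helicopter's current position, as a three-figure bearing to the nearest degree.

259°

Leg 1 (333°, 70.3 nmi): east 70.3 sin 333° = -31.92, north 70.3 cos 333° = 62.64
Leg 2 (123°, 72.6 nmi): east 72.6 sin 123° = 60.89, north 72.6 cos 123° = -39.54
Leg 3 (168°, 16.9 nmi): east 16.9 sin 168° = 3.51, north 16.9 cos 168° = -16.53
Net displacement: 32.49 east, 6.57 north. Direction back to start is (-32.49, -6.57): bearing = atan2(-32.49, -6.57) mod 360° = 258.57° ≈ 259°.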